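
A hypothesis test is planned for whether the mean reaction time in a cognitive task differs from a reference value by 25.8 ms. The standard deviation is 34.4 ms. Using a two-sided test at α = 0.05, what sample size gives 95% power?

n = 24

For a one-sample z-test, n = ((z_{α/2} + z_β)·σ/δ)².
z_{α/2} = 1.960 (two-sided α = 0.05); z_β = 1.645 (power 95% → β = 0.05).
n = (3.605 × 34.4 / 25.8)² = 23.10
Round up: n = 24.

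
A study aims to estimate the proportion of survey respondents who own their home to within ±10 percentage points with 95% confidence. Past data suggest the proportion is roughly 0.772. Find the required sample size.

68

For a proportion with margin E = 0.1 at 95% confidence, z = 1.960.
n = p̂(1−p̂)(z/E)² = 0.772 × 0.228 × (1.960/0.1)² = 67.62
Round up: n = 68.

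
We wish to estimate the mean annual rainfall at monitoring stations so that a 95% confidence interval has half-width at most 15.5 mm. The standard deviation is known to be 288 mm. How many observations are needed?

For a mean, the margin of error is E = z·σ/√n, so n = (zσ/E)².
At 95% confidence, z = 1.960.
n = (1.960 × 288 / 15.5)² = 1326.28
Round up: n = 1327.

n = 1327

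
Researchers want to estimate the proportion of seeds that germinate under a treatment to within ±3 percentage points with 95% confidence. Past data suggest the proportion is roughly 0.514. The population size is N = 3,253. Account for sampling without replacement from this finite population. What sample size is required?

For a proportion with margin E = 0.03 at 95% confidence, z = 1.960.
n = p̂(1−p̂)(z/E)² = 0.514 × 0.486 × (1.960/0.03)² = 1066.27 — call this n₀.
Finite-population correction with N = 3,253: n = n₀ / (1 + (n₀−1)/N) = 1066.27 / 1.327 = 803.52
Round up: n = 804.

n = 804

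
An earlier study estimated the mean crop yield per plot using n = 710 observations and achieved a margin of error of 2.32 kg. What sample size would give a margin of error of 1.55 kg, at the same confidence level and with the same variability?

1591

Margin of error scales as 1/√n, so n₂ = n₁·(E₁/E₂)².
n₂ = 710 × (2.32/1.55)² = 710 × 2.24 = 1590.40
Round up: n₂ = 1591.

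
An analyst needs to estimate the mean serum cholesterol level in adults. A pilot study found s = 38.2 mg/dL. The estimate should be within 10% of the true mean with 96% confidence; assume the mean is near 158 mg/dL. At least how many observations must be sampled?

25

For a mean, the margin of error is E = z·σ/√n, so n = (zσ/E)².
At 96% confidence, z = 2.054.
E = 10% of 158 = 15.8 mg/dL.
n = (2.054 × 38.2 / 15.8)² = 24.66
Round up: n = 25.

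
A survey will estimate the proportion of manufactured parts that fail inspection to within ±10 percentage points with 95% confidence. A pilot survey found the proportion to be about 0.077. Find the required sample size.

For a proportion with margin E = 0.1 at 95% confidence, z = 1.960.
n = p̂(1−p̂)(z/E)² = 0.077 × 0.923 × (1.960/0.1)² = 27.30
Round up: n = 28.

28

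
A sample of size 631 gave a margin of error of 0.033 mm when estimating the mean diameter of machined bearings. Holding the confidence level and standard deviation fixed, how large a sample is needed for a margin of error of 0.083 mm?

100

Margin of error scales as 1/√n, so n₂ = n₁·(E₁/E₂)².
n₂ = 631 × (0.033/0.083)² = 631 × 0.1581 = 99.76
Round up: n₂ = 100.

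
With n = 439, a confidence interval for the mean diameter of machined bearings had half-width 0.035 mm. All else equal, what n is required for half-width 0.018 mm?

Margin of error scales as 1/√n, so n₂ = n₁·(E₁/E₂)².
n₂ = 439 × (0.035/0.018)² = 439 × 3.781 = 1659.86
Round up: n₂ = 1660.

1660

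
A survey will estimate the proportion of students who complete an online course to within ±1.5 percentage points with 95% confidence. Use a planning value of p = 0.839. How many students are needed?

For a proportion with margin E = 0.015 at 95% confidence, z = 1.960.
n = p̂(1−p̂)(z/E)² = 0.839 × 0.161 × (1.960/0.015)² = 2306.31
Round up: n = 2307.

2307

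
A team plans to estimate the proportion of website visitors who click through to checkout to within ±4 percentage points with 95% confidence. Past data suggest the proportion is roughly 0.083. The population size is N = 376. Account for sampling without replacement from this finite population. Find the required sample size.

For a proportion with margin E = 0.04 at 95% confidence, z = 1.960.
n = p̂(1−p̂)(z/E)² = 0.083 × 0.917 × (1.960/0.04)² = 182.74 — call this n₀.
Finite-population correction with N = 376: n = n₀ / (1 + (n₀−1)/N) = 182.74 / 1.483 = 123.22
Round up: n = 124.

n = 124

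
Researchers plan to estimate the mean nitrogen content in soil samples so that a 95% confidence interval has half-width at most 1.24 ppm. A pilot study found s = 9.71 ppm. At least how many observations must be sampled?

For a mean, the margin of error is E = z·σ/√n, so n = (zσ/E)².
At 95% confidence, z = 1.960.
n = (1.960 × 9.71 / 1.24)² = 235.56
Round up: n = 236.

236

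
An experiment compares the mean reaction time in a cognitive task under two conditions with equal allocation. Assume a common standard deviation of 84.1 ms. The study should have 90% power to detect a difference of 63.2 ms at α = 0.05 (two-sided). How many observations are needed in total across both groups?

For two equal groups, n per group = 2·((z_{α/2} + z_β)·σ/δ)².
z_{α/2} = 1.960; z_β = 1.282 (power 90%).
n = 2 × (3.242 × 84.1 / 63.2)² = 2 × 18.61 = 37.22
Round up: n = 38 per group.
Total across both groups: 2 × 38 = 76.

76 total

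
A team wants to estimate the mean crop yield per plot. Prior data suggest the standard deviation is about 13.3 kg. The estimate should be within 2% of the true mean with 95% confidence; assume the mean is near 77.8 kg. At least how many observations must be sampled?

For a mean, the margin of error is E = z·σ/√n, so n = (zσ/E)².
At 95% confidence, z = 1.960.
E = 2% of 77.8 = 1.556 kg.
n = (1.960 × 13.3 / 1.556)² = 280.67
Round up: n = 281.

281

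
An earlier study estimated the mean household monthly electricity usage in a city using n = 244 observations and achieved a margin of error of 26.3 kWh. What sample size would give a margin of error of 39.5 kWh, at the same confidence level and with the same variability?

Margin of error scales as 1/√n, so n₂ = n₁·(E₁/E₂)².
n₂ = 244 × (26.3/39.5)² = 244 × 0.4433 = 108.17
Round up: n₂ = 109.

109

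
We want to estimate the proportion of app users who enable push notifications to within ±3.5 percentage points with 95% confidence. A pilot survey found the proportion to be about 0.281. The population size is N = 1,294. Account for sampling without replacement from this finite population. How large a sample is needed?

426

For a proportion with margin E = 0.035 at 95% confidence, z = 1.960.
n = p̂(1−p̂)(z/E)² = 0.281 × 0.719 × (1.960/0.035)² = 633.59 — call this n₀.
Finite-population correction with N = 1,294: n = n₀ / (1 + (n₀−1)/N) = 633.59 / 1.489 = 425.51
Round up: n = 426.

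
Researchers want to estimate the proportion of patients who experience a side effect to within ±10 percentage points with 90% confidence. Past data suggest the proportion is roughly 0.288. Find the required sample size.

n = 56

For a proportion with margin E = 0.1 at 90% confidence, z = 1.645.
n = p̂(1−p̂)(z/E)² = 0.288 × 0.712 × (1.645/0.1)² = 55.49
Round up: n = 56.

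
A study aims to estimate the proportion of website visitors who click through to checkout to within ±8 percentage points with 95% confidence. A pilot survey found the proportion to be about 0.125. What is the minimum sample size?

66

For a proportion with margin E = 0.08 at 95% confidence, z = 1.960.
n = p̂(1−p̂)(z/E)² = 0.125 × 0.875 × (1.960/0.08)² = 65.65
Round up: n = 66.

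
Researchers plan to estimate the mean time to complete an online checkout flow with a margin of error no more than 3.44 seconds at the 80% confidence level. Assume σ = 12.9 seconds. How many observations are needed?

For a mean, the margin of error is E = z·σ/√n, so n = (zσ/E)².
At 80% confidence, z = 1.282.
n = (1.282 × 12.9 / 3.44)² = 23.11
Round up: n = 24.

24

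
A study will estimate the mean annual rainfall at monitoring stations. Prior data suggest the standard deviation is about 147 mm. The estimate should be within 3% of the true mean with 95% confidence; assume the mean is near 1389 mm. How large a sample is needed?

For a mean, the margin of error is E = z·σ/√n, so n = (zσ/E)².
At 95% confidence, z = 1.960.
E = 3% of 1389 = 41.67 mm.
n = (1.960 × 147 / 41.67)² = 47.81
Round up: n = 48.

48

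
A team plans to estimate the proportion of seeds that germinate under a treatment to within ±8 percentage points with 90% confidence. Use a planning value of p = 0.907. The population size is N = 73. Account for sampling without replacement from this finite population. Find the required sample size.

25

For a proportion with margin E = 0.08 at 90% confidence, z = 1.645.
n = p̂(1−p̂)(z/E)² = 0.907 × 0.093 × (1.645/0.08)² = 35.66 — call this n₀.
Finite-population correction with N = 73: n = n₀ / (1 + (n₀−1)/N) = 35.66 / 1.475 = 24.18
Round up: n = 25.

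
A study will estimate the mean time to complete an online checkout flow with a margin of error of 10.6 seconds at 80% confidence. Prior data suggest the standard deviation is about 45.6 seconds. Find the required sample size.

n = 31

For a mean, the margin of error is E = z·σ/√n, so n = (zσ/E)².
At 80% confidence, z = 1.282.
n = (1.282 × 45.6 / 10.6)² = 30.42
Round up: n = 31.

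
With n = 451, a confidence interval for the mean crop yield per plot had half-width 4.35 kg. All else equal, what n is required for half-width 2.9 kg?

1015

Margin of error scales as 1/√n, so n₂ = n₁·(E₁/E₂)².
n₂ = 451 × (4.35/2.9)² = 451 × 2.25 = 1014.75
Round up: n₂ = 1015.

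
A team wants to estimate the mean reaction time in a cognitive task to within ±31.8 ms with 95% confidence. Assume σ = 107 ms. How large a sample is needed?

For a mean, the margin of error is E = z·σ/√n, so n = (zσ/E)².
At 95% confidence, z = 1.960.
n = (1.960 × 107 / 31.8)² = 43.49
Round up: n = 44.

n = 44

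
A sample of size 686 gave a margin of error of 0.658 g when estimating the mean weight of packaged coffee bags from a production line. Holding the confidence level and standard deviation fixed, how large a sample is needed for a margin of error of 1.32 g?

171

Margin of error scales as 1/√n, so n₂ = n₁·(E₁/E₂)².
n₂ = 686 × (0.658/1.32)² = 686 × 0.2485 = 170.47
Round up: n₂ = 171.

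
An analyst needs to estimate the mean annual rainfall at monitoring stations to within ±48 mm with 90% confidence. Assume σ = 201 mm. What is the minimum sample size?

n = 48

For a mean, the margin of error is E = z·σ/√n, so n = (zσ/E)².
At 90% confidence, z = 1.645.
n = (1.645 × 201 / 48)² = 47.45
Round up: n = 48.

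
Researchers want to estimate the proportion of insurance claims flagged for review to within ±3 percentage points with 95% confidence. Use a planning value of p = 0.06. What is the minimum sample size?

241

For a proportion with margin E = 0.03 at 95% confidence, z = 1.960.
n = p̂(1−p̂)(z/E)² = 0.06 × 0.94 × (1.960/0.03)² = 240.74
Round up: n = 241.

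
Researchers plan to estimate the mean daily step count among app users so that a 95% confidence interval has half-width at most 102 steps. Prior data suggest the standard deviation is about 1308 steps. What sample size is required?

For a mean, the margin of error is E = z·σ/√n, so n = (zσ/E)².
At 95% confidence, z = 1.960.
n = (1.960 × 1308 / 102)² = 631.72
Round up: n = 632.

632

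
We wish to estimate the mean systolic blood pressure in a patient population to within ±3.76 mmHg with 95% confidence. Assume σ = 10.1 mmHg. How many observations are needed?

For a mean, the margin of error is E = z·σ/√n, so n = (zσ/E)².
At 95% confidence, z = 1.960.
n = (1.960 × 10.1 / 3.76)² = 27.72
Round up: n = 28.

28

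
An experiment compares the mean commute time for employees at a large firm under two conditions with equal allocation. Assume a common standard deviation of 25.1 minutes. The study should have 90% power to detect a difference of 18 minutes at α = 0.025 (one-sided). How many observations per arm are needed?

41 per group

For two equal groups, n per group = 2·((z_α + z_β)·σ/δ)².
z_α = 1.960; z_β = 1.282 (power 90%).
n = 2 × (3.242 × 25.1 / 18)² = 2 × 20.44 = 40.88
Round up: n = 41 per group.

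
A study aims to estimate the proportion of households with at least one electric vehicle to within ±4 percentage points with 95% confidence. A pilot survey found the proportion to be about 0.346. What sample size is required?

544

For a proportion with margin E = 0.04 at 95% confidence, z = 1.960.
n = p̂(1−p̂)(z/E)² = 0.346 × 0.654 × (1.960/0.04)² = 543.31
Round up: n = 544.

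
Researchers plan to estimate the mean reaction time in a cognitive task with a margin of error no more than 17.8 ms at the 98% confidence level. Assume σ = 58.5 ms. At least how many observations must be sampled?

59

For a mean, the margin of error is E = z·σ/√n, so n = (zσ/E)².
At 98% confidence, z = 2.326.
n = (2.326 × 58.5 / 17.8)² = 58.44
Round up: n = 59.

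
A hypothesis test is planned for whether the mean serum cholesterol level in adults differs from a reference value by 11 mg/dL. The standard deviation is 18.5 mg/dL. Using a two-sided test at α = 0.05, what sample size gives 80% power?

23

For a one-sample z-test, n = ((z_{α/2} + z_β)·σ/δ)².
z_{α/2} = 1.960 (two-sided α = 0.05); z_β = 0.842 (power 80% → β = 0.2).
n = (2.802 × 18.5 / 11)² = 22.21
Round up: n = 23.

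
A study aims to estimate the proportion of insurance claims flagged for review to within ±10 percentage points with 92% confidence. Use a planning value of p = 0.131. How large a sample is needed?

35

For a proportion with margin E = 0.1 at 92% confidence, z = 1.751.
n = p̂(1−p̂)(z/E)² = 0.131 × 0.869 × (1.751/0.1)² = 34.90
Round up: n = 35.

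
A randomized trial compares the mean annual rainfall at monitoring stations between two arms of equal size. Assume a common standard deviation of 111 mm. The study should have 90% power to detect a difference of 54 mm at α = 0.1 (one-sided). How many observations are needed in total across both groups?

For two equal groups, n per group = 2·((z_α + z_β)·σ/δ)².
z_α = 1.282; z_β = 1.282 (power 90%).
n = 2 × (2.564 × 111 / 54)² = 2 × 27.78 = 55.56
Round up: n = 56 per group.
Total across both groups: 2 × 56 = 112.

112 total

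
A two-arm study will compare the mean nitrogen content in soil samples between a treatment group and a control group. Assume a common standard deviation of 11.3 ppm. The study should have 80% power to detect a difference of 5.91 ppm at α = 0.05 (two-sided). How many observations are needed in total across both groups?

For two equal groups, n per group = 2·((z_{α/2} + z_β)·σ/δ)².
z_{α/2} = 1.960; z_β = 0.842 (power 80%).
n = 2 × (2.802 × 11.3 / 5.91)² = 2 × 28.70 = 57.40
Round up: n = 58 per group.
Total across both groups: 2 × 58 = 116.

116 total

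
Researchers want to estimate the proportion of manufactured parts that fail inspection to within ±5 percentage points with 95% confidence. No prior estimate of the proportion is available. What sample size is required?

n = 385

For a proportion with margin E = 0.05 at 95% confidence, z = 1.960.
With no prior estimate, use p = 0.5, which maximizes p(1−p) at 0.25.
n = 0.25 × (z/E)² = 0.25 × (1.960/0.05)² = 384.16
Round up: n = 385.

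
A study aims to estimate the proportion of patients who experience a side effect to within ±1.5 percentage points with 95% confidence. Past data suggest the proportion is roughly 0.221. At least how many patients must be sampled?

For a proportion with margin E = 0.015 at 95% confidence, z = 1.960.
n = p̂(1−p̂)(z/E)² = 0.221 × 0.779 × (1.960/0.015)² = 2939.40
Round up: n = 2940.

n = 2940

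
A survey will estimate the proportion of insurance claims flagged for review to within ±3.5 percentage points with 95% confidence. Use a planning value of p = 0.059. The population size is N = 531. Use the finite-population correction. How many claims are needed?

For a proportion with margin E = 0.035 at 95% confidence, z = 1.960.
n = p̂(1−p̂)(z/E)² = 0.059 × 0.941 × (1.960/0.035)² = 174.11 — call this n₀.
Finite-population correction with N = 531: n = n₀ / (1 + (n₀−1)/N) = 174.11 / 1.326 = 131.30
Round up: n = 132.

132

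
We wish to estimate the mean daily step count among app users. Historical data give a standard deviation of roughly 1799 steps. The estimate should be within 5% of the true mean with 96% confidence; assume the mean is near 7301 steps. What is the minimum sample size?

For a mean, the margin of error is E = z·σ/√n, so n = (zσ/E)².
At 96% confidence, z = 2.054.
E = 5% of 7301 = 365.1 steps.
n = (2.054 × 1799 / 365.1)² = 102.46
Round up: n = 103.

n = 103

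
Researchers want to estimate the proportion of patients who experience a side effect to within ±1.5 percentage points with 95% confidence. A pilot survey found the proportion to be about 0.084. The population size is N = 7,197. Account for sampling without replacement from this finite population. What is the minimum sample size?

For a proportion with margin E = 0.015 at 95% confidence, z = 1.960.
n = p̂(1−p̂)(z/E)² = 0.084 × 0.916 × (1.960/0.015)² = 1313.72 — call this n₀.
Finite-population correction with N = 7,197: n = n₀ / (1 + (n₀−1)/N) = 1313.72 / 1.182 = 1111.44
Round up: n = 1112.

n = 1112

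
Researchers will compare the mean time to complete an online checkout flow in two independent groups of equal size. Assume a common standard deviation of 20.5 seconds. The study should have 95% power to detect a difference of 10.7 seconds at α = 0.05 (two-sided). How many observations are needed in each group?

For two equal groups, n per group = 2·((z_{α/2} + z_β)·σ/δ)².
z_{α/2} = 1.960; z_β = 1.645 (power 95%).
n = 2 × (3.605 × 20.5 / 10.7)² = 2 × 47.70 = 95.40
Round up: n = 96 per group.

96 per group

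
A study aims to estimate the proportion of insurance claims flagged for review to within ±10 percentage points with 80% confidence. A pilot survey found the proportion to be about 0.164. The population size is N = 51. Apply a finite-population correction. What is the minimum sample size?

For a proportion with margin E = 0.1 at 80% confidence, z = 1.282.
n = p̂(1−p̂)(z/E)² = 0.164 × 0.836 × (1.282/0.1)² = 22.53 — call this n₀.
Finite-population correction with N = 51: n = n₀ / (1 + (n₀−1)/N) = 22.53 / 1.422 = 15.84
Round up: n = 16.

n = 16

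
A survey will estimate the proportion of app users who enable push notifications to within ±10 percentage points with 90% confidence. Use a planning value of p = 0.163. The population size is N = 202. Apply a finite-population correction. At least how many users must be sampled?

For a proportion with margin E = 0.1 at 90% confidence, z = 1.645.
n = p̂(1−p̂)(z/E)² = 0.163 × 0.837 × (1.645/0.1)² = 36.92 — call this n₀.
Finite-population correction with N = 202: n = n₀ / (1 + (n₀−1)/N) = 36.92 / 1.178 = 31.34
Round up: n = 32.

32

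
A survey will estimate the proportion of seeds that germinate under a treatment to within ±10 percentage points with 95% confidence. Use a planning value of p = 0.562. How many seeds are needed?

For a proportion with margin E = 0.1 at 95% confidence, z = 1.960.
n = p̂(1−p̂)(z/E)² = 0.562 × 0.438 × (1.960/0.1)² = 94.56
Round up: n = 95.

n = 95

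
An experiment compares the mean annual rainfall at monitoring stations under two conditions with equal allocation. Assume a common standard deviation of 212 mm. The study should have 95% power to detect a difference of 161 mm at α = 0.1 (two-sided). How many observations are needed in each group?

38 per group

For two equal groups, n per group = 2·((z_{α/2} + z_β)·σ/δ)².
z_{α/2} = 1.645; z_β = 1.645 (power 95%).
n = 2 × (3.290 × 212 / 161)² = 2 × 18.77 = 37.54
Round up: n = 38 per group.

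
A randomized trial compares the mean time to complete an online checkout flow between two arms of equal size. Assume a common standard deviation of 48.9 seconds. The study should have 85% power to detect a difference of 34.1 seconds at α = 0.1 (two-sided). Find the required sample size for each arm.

30 per group

For two equal groups, n per group = 2·((z_{α/2} + z_β)·σ/δ)².
z_{α/2} = 1.645; z_β = 1.036 (power 85%).
n = 2 × (2.681 × 48.9 / 34.1)² = 2 × 14.78 = 29.56
Round up: n = 30 per group.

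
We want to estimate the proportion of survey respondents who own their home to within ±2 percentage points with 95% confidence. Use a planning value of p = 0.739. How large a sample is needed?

For a proportion with margin E = 0.02 at 95% confidence, z = 1.960.
n = p̂(1−p̂)(z/E)² = 0.739 × 0.261 × (1.960/0.02)² = 1852.41
Round up: n = 1853.

n = 1853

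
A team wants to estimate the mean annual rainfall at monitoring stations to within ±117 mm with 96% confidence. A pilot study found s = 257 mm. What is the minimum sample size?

For a mean, the margin of error is E = z·σ/√n, so n = (zσ/E)².
At 96% confidence, z = 2.054.
n = (2.054 × 257 / 117)² = 20.36
Round up: n = 21.

n = 21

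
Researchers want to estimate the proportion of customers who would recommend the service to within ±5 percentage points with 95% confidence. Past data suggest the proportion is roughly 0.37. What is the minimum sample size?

359

For a proportion with margin E = 0.05 at 95% confidence, z = 1.960.
n = p̂(1−p̂)(z/E)² = 0.37 × 0.63 × (1.960/0.05)² = 358.19
Round up: n = 359.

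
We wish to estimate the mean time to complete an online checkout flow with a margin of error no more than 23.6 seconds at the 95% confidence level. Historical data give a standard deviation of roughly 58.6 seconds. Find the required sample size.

24

For a mean, the margin of error is E = z·σ/√n, so n = (zσ/E)².
At 95% confidence, z = 1.960.
n = (1.960 × 58.6 / 23.6)² = 23.69
Round up: n = 24.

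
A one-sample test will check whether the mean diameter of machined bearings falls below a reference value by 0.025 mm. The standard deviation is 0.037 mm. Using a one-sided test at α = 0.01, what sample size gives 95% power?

35

For a one-sample z-test, n = ((z_α + z_β)·σ/δ)².
z_α = 2.326 (one-sided α = 0.01); z_β = 1.645 (power 95% → β = 0.05).
n = (3.971 × 0.037 / 0.025)² = 34.54
Round up: n = 35.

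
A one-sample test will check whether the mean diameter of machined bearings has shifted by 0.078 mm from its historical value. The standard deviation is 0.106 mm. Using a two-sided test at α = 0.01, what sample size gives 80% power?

22

For a one-sample z-test, n = ((z_{α/2} + z_β)·σ/δ)².
z_{α/2} = 2.576 (two-sided α = 0.01); z_β = 0.842 (power 80% → β = 0.2).
n = (3.418 × 0.106 / 0.078)² = 21.58
Round up: n = 22.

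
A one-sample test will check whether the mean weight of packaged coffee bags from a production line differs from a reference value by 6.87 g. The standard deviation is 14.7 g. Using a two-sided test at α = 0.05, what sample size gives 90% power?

49

For a one-sample z-test, n = ((z_{α/2} + z_β)·σ/δ)².
z_{α/2} = 1.960 (two-sided α = 0.05); z_β = 1.282 (power 90% → β = 0.1).
n = (3.242 × 14.7 / 6.87)² = 48.12
Round up: n = 49.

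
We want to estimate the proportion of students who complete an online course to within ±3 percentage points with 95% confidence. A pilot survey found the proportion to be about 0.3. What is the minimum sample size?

897

For a proportion with margin E = 0.03 at 95% confidence, z = 1.960.
n = p̂(1−p̂)(z/E)² = 0.3 × 0.7 × (1.960/0.03)² = 896.37
Round up: n = 897.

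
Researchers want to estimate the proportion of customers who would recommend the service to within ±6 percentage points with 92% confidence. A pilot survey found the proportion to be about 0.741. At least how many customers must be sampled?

For a proportion with margin E = 0.06 at 92% confidence, z = 1.751.
n = p̂(1−p̂)(z/E)² = 0.741 × 0.259 × (1.751/0.06)² = 163.45
Round up: n = 164.

164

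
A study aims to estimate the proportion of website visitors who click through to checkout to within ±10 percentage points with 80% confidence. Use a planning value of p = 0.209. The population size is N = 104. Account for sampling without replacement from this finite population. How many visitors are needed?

For a proportion with margin E = 0.1 at 80% confidence, z = 1.282.
n = p̂(1−p̂)(z/E)² = 0.209 × 0.791 × (1.282/0.1)² = 27.17 — call this n₀.
Finite-population correction with N = 104: n = n₀ / (1 + (n₀−1)/N) = 27.17 / 1.252 = 21.70
Round up: n = 22.

n = 22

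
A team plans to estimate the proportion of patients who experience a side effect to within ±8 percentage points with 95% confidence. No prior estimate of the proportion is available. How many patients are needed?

151

For a proportion with margin E = 0.08 at 95% confidence, z = 1.960.
With no prior estimate, use p = 0.5, which maximizes p(1−p) at 0.25.
n = 0.25 × (z/E)² = 0.25 × (1.960/0.08)² = 150.06
Round up: n = 151.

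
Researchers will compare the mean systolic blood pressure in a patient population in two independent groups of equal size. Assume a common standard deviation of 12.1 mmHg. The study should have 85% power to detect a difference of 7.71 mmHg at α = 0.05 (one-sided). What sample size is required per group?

36 per group

For two equal groups, n per group = 2·((z_α + z_β)·σ/δ)².
z_α = 1.645; z_β = 1.036 (power 85%).
n = 2 × (2.681 × 12.1 / 7.71)² = 2 × 17.70 = 35.40
Round up: n = 36 per group.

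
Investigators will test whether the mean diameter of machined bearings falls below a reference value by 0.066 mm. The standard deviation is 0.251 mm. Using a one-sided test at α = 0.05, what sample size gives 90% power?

For a one-sample z-test, n = ((z_α + z_β)·σ/δ)².
z_α = 1.645 (one-sided α = 0.05); z_β = 1.282 (power 90% → β = 0.1).
n = (2.927 × 0.251 / 0.066)² = 123.91
Round up: n = 124.

124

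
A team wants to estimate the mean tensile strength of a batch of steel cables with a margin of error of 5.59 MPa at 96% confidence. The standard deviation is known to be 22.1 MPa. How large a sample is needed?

66

For a mean, the margin of error is E = z·σ/√n, so n = (zσ/E)².
At 96% confidence, z = 2.054.
n = (2.054 × 22.1 / 5.59)² = 65.94
Round up: n = 66.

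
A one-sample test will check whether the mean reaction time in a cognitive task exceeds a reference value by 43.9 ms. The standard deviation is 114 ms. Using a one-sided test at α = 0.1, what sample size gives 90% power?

For a one-sample z-test, n = ((z_α + z_β)·σ/δ)².
z_α = 1.282 (one-sided α = 0.1); z_β = 1.282 (power 90% → β = 0.1).
n = (2.564 × 114 / 43.9)² = 44.33
Round up: n = 45.

45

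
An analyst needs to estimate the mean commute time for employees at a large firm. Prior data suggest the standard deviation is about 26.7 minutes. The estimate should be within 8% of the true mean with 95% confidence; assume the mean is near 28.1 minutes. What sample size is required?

For a mean, the margin of error is E = z·σ/√n, so n = (zσ/E)².
At 95% confidence, z = 1.960.
E = 8% of 28.1 = 2.248 minutes.
n = (1.960 × 26.7 / 2.248)² = 541.93
Round up: n = 542.

542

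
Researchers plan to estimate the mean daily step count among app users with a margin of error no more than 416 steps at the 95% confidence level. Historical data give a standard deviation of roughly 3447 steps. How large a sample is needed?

For a mean, the margin of error is E = z·σ/√n, so n = (zσ/E)².
At 95% confidence, z = 1.960.
n = (1.960 × 3447 / 416)² = 263.76
Round up: n = 264.

n = 264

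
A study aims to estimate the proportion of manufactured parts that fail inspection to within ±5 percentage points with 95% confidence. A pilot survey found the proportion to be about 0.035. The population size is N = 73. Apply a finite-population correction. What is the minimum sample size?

31

For a proportion with margin E = 0.05 at 95% confidence, z = 1.960.
n = p̂(1−p̂)(z/E)² = 0.035 × 0.965 × (1.960/0.05)² = 51.90 — call this n₀.
Finite-population correction with N = 73: n = n₀ / (1 + (n₀−1)/N) = 51.90 / 1.697 = 30.58
Round up: n = 31.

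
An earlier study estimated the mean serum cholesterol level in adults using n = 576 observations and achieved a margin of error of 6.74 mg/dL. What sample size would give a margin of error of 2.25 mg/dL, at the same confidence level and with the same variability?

5169

Margin of error scales as 1/√n, so n₂ = n₁·(E₁/E₂)².
n₂ = 576 × (6.74/2.25)² = 576 × 8.973 = 5168.45
Round up: n₂ = 5169.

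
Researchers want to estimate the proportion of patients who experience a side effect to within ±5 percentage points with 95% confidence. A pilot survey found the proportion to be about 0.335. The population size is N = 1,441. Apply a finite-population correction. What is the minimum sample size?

277

For a proportion with margin E = 0.05 at 95% confidence, z = 1.960.
n = p̂(1−p̂)(z/E)² = 0.335 × 0.665 × (1.960/0.05)² = 342.32 — call this n₀.
Finite-population correction with N = 1,441: n = n₀ / (1 + (n₀−1)/N) = 342.32 / 1.237 = 276.73
Round up: n = 277.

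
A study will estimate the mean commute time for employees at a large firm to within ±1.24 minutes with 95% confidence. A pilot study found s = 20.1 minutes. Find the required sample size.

For a mean, the margin of error is E = z·σ/√n, so n = (zσ/E)².
At 95% confidence, z = 1.960.
n = (1.960 × 20.1 / 1.24)² = 1009.39
Round up: n = 1010.

1010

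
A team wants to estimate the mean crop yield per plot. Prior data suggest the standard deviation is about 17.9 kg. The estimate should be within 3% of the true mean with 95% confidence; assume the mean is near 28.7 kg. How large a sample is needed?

1661

For a mean, the margin of error is E = z·σ/√n, so n = (zσ/E)².
At 95% confidence, z = 1.960.
E = 3% of 28.7 = 0.861 kg.
n = (1.960 × 17.9 / 0.861)² = 1660.40
Round up: n = 1661.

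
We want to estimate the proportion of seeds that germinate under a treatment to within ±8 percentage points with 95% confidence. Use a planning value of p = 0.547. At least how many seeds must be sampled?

For a proportion with margin E = 0.08 at 95% confidence, z = 1.960.
n = p̂(1−p̂)(z/E)² = 0.547 × 0.453 × (1.960/0.08)² = 148.74
Round up: n = 149.

149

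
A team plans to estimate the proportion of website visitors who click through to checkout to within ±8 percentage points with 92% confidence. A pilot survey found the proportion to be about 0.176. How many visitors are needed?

70

For a proportion with margin E = 0.08 at 92% confidence, z = 1.751.
n = p̂(1−p̂)(z/E)² = 0.176 × 0.824 × (1.751/0.08)² = 69.48
Round up: n = 70.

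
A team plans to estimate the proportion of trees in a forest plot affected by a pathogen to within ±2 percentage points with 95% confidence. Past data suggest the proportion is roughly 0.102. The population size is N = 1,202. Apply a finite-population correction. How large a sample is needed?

For a proportion with margin E = 0.02 at 95% confidence, z = 1.960.
n = p̂(1−p̂)(z/E)² = 0.102 × 0.898 × (1.960/0.02)² = 879.69 — call this n₀.
Finite-population correction with N = 1,202: n = n₀ / (1 + (n₀−1)/N) = 879.69 / 1.731 = 508.20
Round up: n = 509.

509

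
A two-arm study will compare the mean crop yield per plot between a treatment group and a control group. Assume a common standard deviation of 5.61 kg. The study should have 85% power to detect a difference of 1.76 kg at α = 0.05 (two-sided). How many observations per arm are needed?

183 per group

For two equal groups, n per group = 2·((z_{α/2} + z_β)·σ/δ)².
z_{α/2} = 1.960; z_β = 1.036 (power 85%).
n = 2 × (2.996 × 5.61 / 1.76)² = 2 × 91.20 = 182.40
Round up: n = 183 per group.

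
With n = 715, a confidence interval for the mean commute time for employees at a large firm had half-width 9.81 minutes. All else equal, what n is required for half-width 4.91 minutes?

2855

Margin of error scales as 1/√n, so n₂ = n₁·(E₁/E₂)².
n₂ = 715 × (9.81/4.91)² = 715 × 3.992 = 2854.28
Round up: n₂ = 2855.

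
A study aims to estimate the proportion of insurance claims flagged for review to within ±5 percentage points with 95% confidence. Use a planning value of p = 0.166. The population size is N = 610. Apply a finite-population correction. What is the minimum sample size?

158

For a proportion with margin E = 0.05 at 95% confidence, z = 1.960.
n = p̂(1−p̂)(z/E)² = 0.166 × 0.834 × (1.960/0.05)² = 212.74 — call this n₀.
Finite-population correction with N = 610: n = n₀ / (1 + (n₀−1)/N) = 212.74 / 1.347 = 157.94
Round up: n = 158.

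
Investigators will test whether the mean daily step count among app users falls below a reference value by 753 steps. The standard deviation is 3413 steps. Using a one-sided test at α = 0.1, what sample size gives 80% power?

93

For a one-sample z-test, n = ((z_α + z_β)·σ/δ)².
z_α = 1.282 (one-sided α = 0.1); z_β = 0.842 (power 80% → β = 0.2).
n = (2.124 × 3413 / 753)² = 92.68
Round up: n = 93.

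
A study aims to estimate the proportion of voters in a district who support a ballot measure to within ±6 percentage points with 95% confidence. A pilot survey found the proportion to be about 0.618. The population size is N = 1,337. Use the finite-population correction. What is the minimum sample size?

213

For a proportion with margin E = 0.06 at 95% confidence, z = 1.960.
n = p̂(1−p̂)(z/E)² = 0.618 × 0.382 × (1.960/0.06)² = 251.92 — call this n₀.
Finite-population correction with N = 1,337: n = n₀ / (1 + (n₀−1)/N) = 251.92 / 1.188 = 212.05
Round up: n = 213.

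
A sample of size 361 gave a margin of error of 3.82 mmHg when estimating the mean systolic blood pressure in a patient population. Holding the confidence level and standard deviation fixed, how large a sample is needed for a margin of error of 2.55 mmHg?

811

Margin of error scales as 1/√n, so n₂ = n₁·(E₁/E₂)².
n₂ = 361 × (3.82/2.55)² = 361 × 2.244 = 810.08
Round up: n₂ = 811.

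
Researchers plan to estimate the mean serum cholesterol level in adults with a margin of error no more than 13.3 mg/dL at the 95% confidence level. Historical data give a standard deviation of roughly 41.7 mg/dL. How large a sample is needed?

n = 38

For a mean, the margin of error is E = z·σ/√n, so n = (zσ/E)².
At 95% confidence, z = 1.960.
n = (1.960 × 41.7 / 13.3)² = 37.76
Round up: n = 38.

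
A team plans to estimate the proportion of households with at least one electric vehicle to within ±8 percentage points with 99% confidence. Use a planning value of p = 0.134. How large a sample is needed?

121

For a proportion with margin E = 0.08 at 99% confidence, z = 2.576.
n = p̂(1−p̂)(z/E)² = 0.134 × 0.866 × (2.576/0.08)² = 120.32
Round up: n = 121.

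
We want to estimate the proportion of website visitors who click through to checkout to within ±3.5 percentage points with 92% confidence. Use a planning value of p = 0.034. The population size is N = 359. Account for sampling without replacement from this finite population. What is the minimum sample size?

For a proportion with margin E = 0.035 at 92% confidence, z = 1.751.
n = p̂(1−p̂)(z/E)² = 0.034 × 0.966 × (1.751/0.035)² = 82.20 — call this n₀.
Finite-population correction with N = 359: n = n₀ / (1 + (n₀−1)/N) = 82.20 / 1.226 = 67.05
Round up: n = 68.

68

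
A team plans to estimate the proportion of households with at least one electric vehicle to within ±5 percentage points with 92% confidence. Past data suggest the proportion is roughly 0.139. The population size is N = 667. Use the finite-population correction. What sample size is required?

For a proportion with margin E = 0.05 at 92% confidence, z = 1.751.
n = p̂(1−p̂)(z/E)² = 0.139 × 0.861 × (1.751/0.05)² = 146.77 — call this n₀.
Finite-population correction with N = 667: n = n₀ / (1 + (n₀−1)/N) = 146.77 / 1.219 = 120.40
Round up: n = 121.

n = 121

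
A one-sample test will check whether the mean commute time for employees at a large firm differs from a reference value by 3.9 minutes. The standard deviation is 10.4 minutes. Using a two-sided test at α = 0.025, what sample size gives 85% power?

For a one-sample z-test, n = ((z_{α/2} + z_β)·σ/δ)².
z_{α/2} = 2.241 (two-sided α = 0.025); z_β = 1.036 (power 85% → β = 0.15).
n = (3.277 × 10.4 / 3.9)² = 76.36
Round up: n = 77.

77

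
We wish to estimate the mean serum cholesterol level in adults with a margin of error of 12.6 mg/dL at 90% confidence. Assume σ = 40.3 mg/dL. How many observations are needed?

For a mean, the margin of error is E = z·σ/√n, so n = (zσ/E)².
At 90% confidence, z = 1.645.
n = (1.645 × 40.3 / 12.6)² = 27.68
Round up: n = 28.

n = 28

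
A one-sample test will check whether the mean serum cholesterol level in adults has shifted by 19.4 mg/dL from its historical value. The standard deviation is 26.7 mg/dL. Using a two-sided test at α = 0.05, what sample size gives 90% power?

For a one-sample z-test, n = ((z_{α/2} + z_β)·σ/δ)².
z_{α/2} = 1.960 (two-sided α = 0.05); z_β = 1.282 (power 90% → β = 0.1).
n = (3.242 × 26.7 / 19.4)² = 19.91
Round up: n = 20.

20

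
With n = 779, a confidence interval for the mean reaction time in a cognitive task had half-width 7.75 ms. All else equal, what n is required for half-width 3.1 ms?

Margin of error scales as 1/√n, so n₂ = n₁·(E₁/E₂)².
n₂ = 779 × (7.75/3.1)² = 779 × 6.25 = 4868.75
Round up: n₂ = 4869.

4869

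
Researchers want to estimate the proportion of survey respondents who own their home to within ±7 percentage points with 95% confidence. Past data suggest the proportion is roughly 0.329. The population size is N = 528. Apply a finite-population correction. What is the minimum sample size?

n = 131

For a proportion with margin E = 0.07 at 95% confidence, z = 1.960.
n = p̂(1−p̂)(z/E)² = 0.329 × 0.671 × (1.960/0.07)² = 173.08 — call this n₀.
Finite-population correction with N = 528: n = n₀ / (1 + (n₀−1)/N) = 173.08 / 1.326 = 130.53
Round up: n = 131.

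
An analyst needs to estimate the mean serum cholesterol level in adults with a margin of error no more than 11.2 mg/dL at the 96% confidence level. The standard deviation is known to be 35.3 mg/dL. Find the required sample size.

For a mean, the margin of error is E = z·σ/√n, so n = (zσ/E)².
At 96% confidence, z = 2.054.
n = (2.054 × 35.3 / 11.2)² = 41.91
Round up: n = 42.

42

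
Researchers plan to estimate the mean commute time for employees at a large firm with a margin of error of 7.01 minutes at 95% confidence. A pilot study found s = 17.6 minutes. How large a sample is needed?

For a mean, the margin of error is E = z·σ/√n, so n = (zσ/E)².
At 95% confidence, z = 1.960.
n = (1.960 × 17.6 / 7.01)² = 24.22
Round up: n = 25.

25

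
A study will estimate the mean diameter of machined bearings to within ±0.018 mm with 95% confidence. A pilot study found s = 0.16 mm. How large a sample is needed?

304

For a mean, the margin of error is E = z·σ/√n, so n = (zσ/E)².
At 95% confidence, z = 1.960.
n = (1.960 × 0.16 / 0.018)² = 303.53
Round up: n = 304.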